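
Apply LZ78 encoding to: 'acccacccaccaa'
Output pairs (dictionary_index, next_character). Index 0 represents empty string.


LZ78 encoding steps:
Dictionary: {0: ''}
Step 1: w='' (idx 0), next='a' -> output (0, 'a'), add 'a' as idx 1
Step 2: w='' (idx 0), next='c' -> output (0, 'c'), add 'c' as idx 2
Step 3: w='c' (idx 2), next='c' -> output (2, 'c'), add 'cc' as idx 3
Step 4: w='a' (idx 1), next='c' -> output (1, 'c'), add 'ac' as idx 4
Step 5: w='cc' (idx 3), next='a' -> output (3, 'a'), add 'cca' as idx 5
Step 6: w='cca' (idx 5), next='a' -> output (5, 'a'), add 'ccaa' as idx 6


Encoded: [(0, 'a'), (0, 'c'), (2, 'c'), (1, 'c'), (3, 'a'), (5, 'a')]


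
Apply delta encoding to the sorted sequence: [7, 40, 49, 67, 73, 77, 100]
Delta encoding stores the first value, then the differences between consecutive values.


First value: 7
Deltas:
  40 - 7 = 33
  49 - 40 = 9
  67 - 49 = 18
  73 - 67 = 6
  77 - 73 = 4
  100 - 77 = 23


Delta encoded: [7, 33, 9, 18, 6, 4, 23]


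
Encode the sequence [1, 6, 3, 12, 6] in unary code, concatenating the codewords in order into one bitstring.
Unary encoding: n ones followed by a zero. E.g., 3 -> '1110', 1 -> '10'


Encode each number as n ones followed by a terminating 0:
  1 -> 10 (2 bits)
  6 -> 1111110 (7 bits)
  3 -> 1110 (4 bits)
  12 -> 1111111111110 (13 bits)
  6 -> 1111110 (7 bits)
Total length = 2 + 7 + 4 + 13 + 7 = 33 bits.

Unary([1, 6, 3, 12, 6]) = 101111110111011111111111101111110 (33 bits)


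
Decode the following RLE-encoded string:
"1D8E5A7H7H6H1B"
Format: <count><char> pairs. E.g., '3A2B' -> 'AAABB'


Expanding each <count><char> pair:
  1D -> 'D'
  8E -> 'EEEEEEEE'
  5A -> 'AAAAA'
  7H -> 'HHHHHHH'
  7H -> 'HHHHHHH'
  6H -> 'HHHHHH'
  1B -> 'B'

Decoded = DEEEEEEEEAAAAAHHHHHHHHHHHHHHHHHHHHB


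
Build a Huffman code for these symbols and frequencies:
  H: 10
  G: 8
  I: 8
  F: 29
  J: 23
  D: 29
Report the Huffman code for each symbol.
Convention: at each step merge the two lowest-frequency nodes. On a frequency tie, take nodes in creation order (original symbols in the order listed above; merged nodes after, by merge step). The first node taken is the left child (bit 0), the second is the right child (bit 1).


Huffman tree construction:
Step 1: Merge G(8) + I(8) = 16
Step 2: Merge H(10) + (G+I)(16) = 26
Step 3: Merge J(23) + (H+(G+I))(26) = 49
Step 4: Merge F(29) + D(29) = 58
Step 5: Merge (J+(H+(G+I)))(49) + (F+D)(58) = 107
Read each symbol's code off the tree from the root (left child = 0, right child = 1).

Codes:
  H: 010 (length 3)
  G: 0110 (length 4)
  I: 0111 (length 4)
  F: 10 (length 2)
  J: 00 (length 2)
  D: 11 (length 2)
Average code length: 256/107 = 2.3925 bits/symbol


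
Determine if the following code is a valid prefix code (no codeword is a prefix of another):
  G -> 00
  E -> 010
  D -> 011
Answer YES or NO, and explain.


Checking each pair (does one codeword prefix another?):
  G='00' vs E='010': no prefix
  G='00' vs D='011': no prefix
  E='010' vs G='00': no prefix
  E='010' vs D='011': no prefix
  D='011' vs G='00': no prefix
  D='011' vs E='010': no prefix
No violation found over all pairs.

YES -- this is a valid prefix code. No codeword is a prefix of any other codeword.


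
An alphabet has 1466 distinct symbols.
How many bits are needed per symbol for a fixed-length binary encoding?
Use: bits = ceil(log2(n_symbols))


log2(1466) = 10.5177
Bracket: 2^10 = 1024 < 1466 <= 2^11 = 2048
So ceil(log2(1466)) = 11

bits = ceil(log2(1466)) = ceil(10.5177) = 11 bits


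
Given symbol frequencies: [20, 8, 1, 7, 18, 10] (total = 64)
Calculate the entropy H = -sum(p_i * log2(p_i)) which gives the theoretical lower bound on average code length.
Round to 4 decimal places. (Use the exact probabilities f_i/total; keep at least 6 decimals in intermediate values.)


Per-symbol terms -p_i * log2(p_i) with p_i = f_i/64:
  p = 20/64 = 0.312500: log2(p) = -1.678072, -p*log2(p) = 0.524397
  p = 8/64 = 0.125000: log2(p) = -3.000000, -p*log2(p) = 0.375000
  p = 1/64 = 0.015625: log2(p) = -6.000000, -p*log2(p) = 0.093750
  p = 7/64 = 0.109375: log2(p) = -3.192645, -p*log2(p) = 0.349196
  p = 18/64 = 0.281250: log2(p) = -1.830075, -p*log2(p) = 0.514709
  p = 10/64 = 0.156250: log2(p) = -2.678072, -p*log2(p) = 0.418449
H = 0.524397 + 0.375000 + 0.093750 + 0.349196 + 0.514709 + 0.418449 = 2.275501

H = 2.2755 bits/symbol


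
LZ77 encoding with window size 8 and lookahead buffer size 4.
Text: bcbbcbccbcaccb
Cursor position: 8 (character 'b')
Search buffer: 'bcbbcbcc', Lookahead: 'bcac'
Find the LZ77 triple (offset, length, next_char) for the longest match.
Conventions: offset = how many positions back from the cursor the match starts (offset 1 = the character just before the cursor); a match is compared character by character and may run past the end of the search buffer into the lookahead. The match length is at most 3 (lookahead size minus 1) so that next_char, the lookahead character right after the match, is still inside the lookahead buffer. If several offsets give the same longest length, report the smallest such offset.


Try each offset into the search buffer:
  offset=1 (pos 7, char 'c'): match length 0
  offset=2 (pos 6, char 'c'): match length 0
  offset=3 (pos 5, char 'b'): match length 2
  offset=4 (pos 4, char 'c'): match length 0
  offset=5 (pos 3, char 'b'): match length 2
  offset=6 (pos 2, char 'b'): match length 1
  offset=7 (pos 1, char 'c'): match length 0
  offset=8 (pos 0, char 'b'): match length 2
Longest match has length 2, found at offsets 3, 5, 8; take the smallest, offset 3.
next_char = character at position 8 + 2 = 10 -> 'a'

Best match: offset=3, length=2 (matching 'bc' starting at position 5)
LZ77 triple: (3, 2, 'a')


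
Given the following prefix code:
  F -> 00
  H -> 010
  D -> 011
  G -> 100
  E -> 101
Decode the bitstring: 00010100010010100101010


Decoding step by step:
Bits 00 -> F
Bits 010 -> H
Bits 100 -> G
Bits 010 -> H
Bits 010 -> H
Bits 100 -> G
Bits 101 -> E
Bits 010 -> H


Decoded message: FHGHHGEH


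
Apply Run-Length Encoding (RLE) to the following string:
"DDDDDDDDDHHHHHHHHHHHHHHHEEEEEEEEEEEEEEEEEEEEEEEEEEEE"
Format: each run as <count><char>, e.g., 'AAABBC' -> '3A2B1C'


Scanning runs left to right:
  i=0: run of 'D' x 9 -> '9D'
  i=9: run of 'H' x 15 -> '15H'
  i=24: run of 'E' x 28 -> '28E'

RLE = 9D15H28E


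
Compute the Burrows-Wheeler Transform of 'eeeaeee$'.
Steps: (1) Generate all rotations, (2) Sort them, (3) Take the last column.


Rotations (sorted):
  0: $eeeaeee -> last char: e
  1: aeee$eee -> last char: e
  2: e$eeeaee -> last char: e
  3: eaeee$ee -> last char: e
  4: ee$eeeae -> last char: e
  5: eeaeee$e -> last char: e
  6: eee$eeea -> last char: a
  7: eeeaeee$ -> last char: $


BWT = eeeeeea$


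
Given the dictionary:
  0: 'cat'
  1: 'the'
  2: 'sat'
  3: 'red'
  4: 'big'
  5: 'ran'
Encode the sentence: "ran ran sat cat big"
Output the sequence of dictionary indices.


Look up each word in the dictionary:
  'ran' -> 5
  'ran' -> 5
  'sat' -> 2
  'cat' -> 0
  'big' -> 4

Encoded: [5, 5, 2, 0, 4]


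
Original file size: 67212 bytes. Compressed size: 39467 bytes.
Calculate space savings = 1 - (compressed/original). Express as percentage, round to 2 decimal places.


ratio = compressed/original = 39467/67212 = 0.587202
savings = 1 - ratio = 1 - 0.587202 = 0.412798
as a percentage: 0.412798 * 100 = 41.28%

Space savings = 1 - 39467/67212 = 41.28%


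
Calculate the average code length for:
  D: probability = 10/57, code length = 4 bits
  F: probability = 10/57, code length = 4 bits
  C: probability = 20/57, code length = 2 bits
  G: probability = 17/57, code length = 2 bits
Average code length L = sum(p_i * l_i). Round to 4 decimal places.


Weighted contributions p_i * l_i:
  D: (10/57) * 4 = 40/57
  F: (10/57) * 4 = 40/57
  C: (20/57) * 2 = 40/57
  G: (17/57) * 2 = 34/57
Sum = (40 + 40 + 40 + 34)/57 = 154/57

L = 154/57 = 2.7018 bits/symbol


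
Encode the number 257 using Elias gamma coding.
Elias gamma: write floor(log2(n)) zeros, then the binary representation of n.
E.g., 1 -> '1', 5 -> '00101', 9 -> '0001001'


num_bits = floor(log2(257)) + 1 = 9
leading_zeros = num_bits - 1 = 8
binary(257) = 100000001

Elias gamma(257) = '00000000' + '100000001' = 00000000100000001 (17 bits)


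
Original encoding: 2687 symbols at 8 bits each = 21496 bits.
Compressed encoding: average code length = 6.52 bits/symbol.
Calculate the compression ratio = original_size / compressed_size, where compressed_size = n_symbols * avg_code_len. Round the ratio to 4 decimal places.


original_size = n_symbols * orig_bits = 2687 * 8 = 21496 bits
compressed_size = n_symbols * avg_code_len = 2687 * 6.52 = 17519.24 bits
ratio = original_size / compressed_size = 21496 / 17519.24 = 1.227

Compression ratio = 1.227


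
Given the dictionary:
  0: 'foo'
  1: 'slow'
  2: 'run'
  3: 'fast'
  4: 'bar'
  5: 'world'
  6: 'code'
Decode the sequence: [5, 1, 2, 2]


Look up each index in the dictionary:
  5 -> 'world'
  1 -> 'slow'
  2 -> 'run'
  2 -> 'run'

Decoded: "world slow run run"


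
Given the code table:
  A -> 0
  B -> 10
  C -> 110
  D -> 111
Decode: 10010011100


Decoding:
10 -> B
0 -> A
10 -> B
0 -> A
111 -> D
0 -> A
0 -> A


Result: BABADAA


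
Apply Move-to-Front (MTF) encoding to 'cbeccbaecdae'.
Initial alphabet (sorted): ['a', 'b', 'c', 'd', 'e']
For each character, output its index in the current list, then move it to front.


MTF encoding:
'c': index 2 in ['a', 'b', 'c', 'd', 'e'] -> ['c', 'a', 'b', 'd', 'e']
'b': index 2 in ['c', 'a', 'b', 'd', 'e'] -> ['b', 'c', 'a', 'd', 'e']
'e': index 4 in ['b', 'c', 'a', 'd', 'e'] -> ['e', 'b', 'c', 'a', 'd']
'c': index 2 in ['e', 'b', 'c', 'a', 'd'] -> ['c', 'e', 'b', 'a', 'd']
'c': index 0 in ['c', 'e', 'b', 'a', 'd'] -> ['c', 'e', 'b', 'a', 'd']
'b': index 2 in ['c', 'e', 'b', 'a', 'd'] -> ['b', 'c', 'e', 'a', 'd']
'a': index 3 in ['b', 'c', 'e', 'a', 'd'] -> ['a', 'b', 'c', 'e', 'd']
'e': index 3 in ['a', 'b', 'c', 'e', 'd'] -> ['e', 'a', 'b', 'c', 'd']
'c': index 3 in ['e', 'a', 'b', 'c', 'd'] -> ['c', 'e', 'a', 'b', 'd']
'd': index 4 in ['c', 'e', 'a', 'b', 'd'] -> ['d', 'c', 'e', 'a', 'b']
'a': index 3 in ['d', 'c', 'e', 'a', 'b'] -> ['a', 'd', 'c', 'e', 'b']
'e': index 3 in ['a', 'd', 'c', 'e', 'b'] -> ['e', 'a', 'd', 'c', 'b']


Output: [2, 2, 4, 2, 0, 2, 3, 3, 3, 4, 3, 3]


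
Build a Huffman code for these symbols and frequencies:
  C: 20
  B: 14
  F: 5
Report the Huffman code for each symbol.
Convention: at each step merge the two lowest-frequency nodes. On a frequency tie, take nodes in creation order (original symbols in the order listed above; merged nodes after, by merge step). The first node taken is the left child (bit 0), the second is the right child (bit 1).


Huffman tree construction:
Step 1: Merge F(5) + B(14) = 19
Step 2: Merge (F+B)(19) + C(20) = 39
Read each symbol's code off the tree from the root (left child = 0, right child = 1).

Codes:
  C: 1 (length 1)
  B: 01 (length 2)
  F: 00 (length 2)
Average code length: 58/39 = 1.4872 bits/symbol


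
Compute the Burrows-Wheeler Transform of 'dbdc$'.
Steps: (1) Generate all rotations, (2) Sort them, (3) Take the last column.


Rotations (sorted):
  0: $dbdc -> last char: c
  1: bdc$d -> last char: d
  2: c$dbd -> last char: d
  3: dbdc$ -> last char: $
  4: dc$db -> last char: b


BWT = cdd$b


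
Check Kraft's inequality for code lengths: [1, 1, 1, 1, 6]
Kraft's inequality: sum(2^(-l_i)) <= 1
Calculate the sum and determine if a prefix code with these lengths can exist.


Sum = 2^(-1) + 2^(-1) + 2^(-1) + 2^(-1) + 2^(-6)
    = 0.5 + 0.5 + 0.5 + 0.5 + 0.015625
    = 129/64 = 2.015625
Since 2.015625 > 1, Kraft's inequality is NOT satisfied.
A prefix code with these lengths CANNOT exist.

Kraft sum = 2.015625. Not satisfied.


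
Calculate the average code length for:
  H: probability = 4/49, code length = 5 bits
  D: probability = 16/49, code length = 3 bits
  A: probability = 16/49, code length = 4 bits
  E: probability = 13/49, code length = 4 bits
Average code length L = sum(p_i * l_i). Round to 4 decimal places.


Weighted contributions p_i * l_i:
  H: (4/49) * 5 = 20/49
  D: (16/49) * 3 = 48/49
  A: (16/49) * 4 = 64/49
  E: (13/49) * 4 = 52/49
Sum = (20 + 48 + 64 + 52)/49 = 184/49

L = 184/49 = 3.7551 bits/symbol


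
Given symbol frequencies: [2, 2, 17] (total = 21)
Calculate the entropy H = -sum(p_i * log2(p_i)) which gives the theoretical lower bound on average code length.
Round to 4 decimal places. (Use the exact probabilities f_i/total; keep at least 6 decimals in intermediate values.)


Per-symbol terms -p_i * log2(p_i) with p_i = f_i/21:
  p = 2/21 = 0.095238: log2(p) = -3.392317, -p*log2(p) = 0.323078
  p = 2/21 = 0.095238: log2(p) = -3.392317, -p*log2(p) = 0.323078
  p = 17/21 = 0.809524: log2(p) = -0.304855, -p*log2(p) = 0.246787
H = 0.323078 + 0.323078 + 0.246787 = 0.892943

H = 0.8929 bits/symbol


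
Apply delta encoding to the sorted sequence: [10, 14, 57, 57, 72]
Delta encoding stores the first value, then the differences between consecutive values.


First value: 10
Deltas:
  14 - 10 = 4
  57 - 14 = 43
  57 - 57 = 0
  72 - 57 = 15


Delta encoded: [10, 4, 43, 0, 15]


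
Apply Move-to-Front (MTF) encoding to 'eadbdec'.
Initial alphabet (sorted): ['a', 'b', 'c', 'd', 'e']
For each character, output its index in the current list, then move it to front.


MTF encoding:
'e': index 4 in ['a', 'b', 'c', 'd', 'e'] -> ['e', 'a', 'b', 'c', 'd']
'a': index 1 in ['e', 'a', 'b', 'c', 'd'] -> ['a', 'e', 'b', 'c', 'd']
'd': index 4 in ['a', 'e', 'b', 'c', 'd'] -> ['d', 'a', 'e', 'b', 'c']
'b': index 3 in ['d', 'a', 'e', 'b', 'c'] -> ['b', 'd', 'a', 'e', 'c']
'd': index 1 in ['b', 'd', 'a', 'e', 'c'] -> ['d', 'b', 'a', 'e', 'c']
'e': index 3 in ['d', 'b', 'a', 'e', 'c'] -> ['e', 'd', 'b', 'a', 'c']
'c': index 4 in ['e', 'd', 'b', 'a', 'c'] -> ['c', 'e', 'd', 'b', 'a']


Output: [4, 1, 4, 3, 1, 3, 4]


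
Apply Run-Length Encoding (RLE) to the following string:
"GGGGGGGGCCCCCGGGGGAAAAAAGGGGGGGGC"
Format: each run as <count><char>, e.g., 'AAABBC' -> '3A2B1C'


Scanning runs left to right:
  i=0: run of 'G' x 8 -> '8G'
  i=8: run of 'C' x 5 -> '5C'
  i=13: run of 'G' x 5 -> '5G'
  i=18: run of 'A' x 6 -> '6A'
  i=24: run of 'G' x 8 -> '8G'
  i=32: run of 'C' x 1 -> '1C'

RLE = 8G5C5G6A8G1C


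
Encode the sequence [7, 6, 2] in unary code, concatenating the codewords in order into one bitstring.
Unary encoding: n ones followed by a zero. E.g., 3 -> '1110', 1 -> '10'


Encode each number as n ones followed by a terminating 0:
  7 -> 11111110 (8 bits)
  6 -> 1111110 (7 bits)
  2 -> 110 (3 bits)
Total length = 8 + 7 + 3 = 18 bits.

Unary([7, 6, 2]) = 111111101111110110 (18 bits)


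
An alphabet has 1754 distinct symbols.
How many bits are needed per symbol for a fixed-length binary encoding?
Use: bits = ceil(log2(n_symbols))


log2(1754) = 10.7764
Bracket: 2^10 = 1024 < 1754 <= 2^11 = 2048
So ceil(log2(1754)) = 11

bits = ceil(log2(1754)) = ceil(10.7764) = 11 bits


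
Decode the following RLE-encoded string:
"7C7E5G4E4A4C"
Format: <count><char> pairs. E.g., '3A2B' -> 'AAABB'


Expanding each <count><char> pair:
  7C -> 'CCCCCCC'
  7E -> 'EEEEEEE'
  5G -> 'GGGGG'
  4E -> 'EEEE'
  4A -> 'AAAA'
  4C -> 'CCCC'

Decoded = CCCCCCCEEEEEEEGGGGGEEEEAAAACCCC


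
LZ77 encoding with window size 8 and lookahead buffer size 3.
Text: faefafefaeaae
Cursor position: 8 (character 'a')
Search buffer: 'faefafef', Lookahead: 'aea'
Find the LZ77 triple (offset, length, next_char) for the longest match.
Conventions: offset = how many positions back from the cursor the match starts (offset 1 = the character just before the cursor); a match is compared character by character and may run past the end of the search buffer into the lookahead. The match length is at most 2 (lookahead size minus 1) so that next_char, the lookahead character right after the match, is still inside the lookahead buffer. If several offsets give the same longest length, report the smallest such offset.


Try each offset into the search buffer:
  offset=1 (pos 7, char 'f'): match length 0
  offset=2 (pos 6, char 'e'): match length 0
  offset=3 (pos 5, char 'f'): match length 0
  offset=4 (pos 4, char 'a'): match length 1
  offset=5 (pos 3, char 'f'): match length 0
  offset=6 (pos 2, char 'e'): match length 0
  offset=7 (pos 1, char 'a'): match length 2
  offset=8 (pos 0, char 'f'): match length 0
Longest match has length 2 at offset 7.
next_char = character at position 8 + 2 = 10 -> 'a'

Best match: offset=7, length=2 (matching 'ae' starting at position 1)
LZ77 triple: (7, 2, 'a')


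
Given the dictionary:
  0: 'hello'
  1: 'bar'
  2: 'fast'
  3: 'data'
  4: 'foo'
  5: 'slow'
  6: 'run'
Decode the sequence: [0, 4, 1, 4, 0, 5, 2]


Look up each index in the dictionary:
  0 -> 'hello'
  4 -> 'foo'
  1 -> 'bar'
  4 -> 'foo'
  0 -> 'hello'
  5 -> 'slow'
  2 -> 'fast'

Decoded: "hello foo bar foo hello slow fast"


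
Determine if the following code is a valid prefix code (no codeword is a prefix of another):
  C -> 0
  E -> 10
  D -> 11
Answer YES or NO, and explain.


Checking each pair (does one codeword prefix another?):
  C='0' vs E='10': no prefix
  C='0' vs D='11': no prefix
  E='10' vs C='0': no prefix
  E='10' vs D='11': no prefix
  D='11' vs C='0': no prefix
  D='11' vs E='10': no prefix
No violation found over all pairs.

YES -- this is a valid prefix code. No codeword is a prefix of any other codeword.


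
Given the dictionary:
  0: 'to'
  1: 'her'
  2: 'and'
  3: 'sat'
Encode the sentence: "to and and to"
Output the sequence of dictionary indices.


Look up each word in the dictionary:
  'to' -> 0
  'and' -> 2
  'and' -> 2
  'to' -> 0

Encoded: [0, 2, 2, 0]


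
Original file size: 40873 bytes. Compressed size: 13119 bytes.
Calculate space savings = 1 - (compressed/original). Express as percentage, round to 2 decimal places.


ratio = compressed/original = 13119/40873 = 0.32097
savings = 1 - ratio = 1 - 0.32097 = 0.67903
as a percentage: 0.67903 * 100 = 67.9%

Space savings = 1 - 13119/40873 = 67.9%


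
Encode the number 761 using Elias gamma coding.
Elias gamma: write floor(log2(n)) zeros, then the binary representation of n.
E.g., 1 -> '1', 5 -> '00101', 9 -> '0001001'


num_bits = floor(log2(761)) + 1 = 10
leading_zeros = num_bits - 1 = 9
binary(761) = 1011111001

Elias gamma(761) = '000000000' + '1011111001' = 0000000001011111001 (19 bits)


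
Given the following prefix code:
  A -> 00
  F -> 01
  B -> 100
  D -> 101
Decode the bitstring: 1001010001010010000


Decoding step by step:
Bits 100 -> B
Bits 101 -> D
Bits 00 -> A
Bits 01 -> F
Bits 01 -> F
Bits 00 -> A
Bits 100 -> B
Bits 00 -> A


Decoded message: BDAFFABA


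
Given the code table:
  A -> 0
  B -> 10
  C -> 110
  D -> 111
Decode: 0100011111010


Decoding:
0 -> A
10 -> B
0 -> A
0 -> A
111 -> D
110 -> C
10 -> B


Result: ABAADCB


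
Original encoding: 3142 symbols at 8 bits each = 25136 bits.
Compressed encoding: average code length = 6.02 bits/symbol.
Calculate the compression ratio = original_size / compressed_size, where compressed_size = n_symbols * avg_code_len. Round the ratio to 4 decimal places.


original_size = n_symbols * orig_bits = 3142 * 8 = 25136 bits
compressed_size = n_symbols * avg_code_len = 3142 * 6.02 = 18914.84 bits
ratio = original_size / compressed_size = 25136 / 18914.84 = 1.3289

Compression ratio = 1.3289


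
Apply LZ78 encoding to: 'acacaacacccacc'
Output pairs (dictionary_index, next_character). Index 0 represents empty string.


LZ78 encoding steps:
Dictionary: {0: ''}
Step 1: w='' (idx 0), next='a' -> output (0, 'a'), add 'a' as idx 1
Step 2: w='' (idx 0), next='c' -> output (0, 'c'), add 'c' as idx 2
Step 3: w='a' (idx 1), next='c' -> output (1, 'c'), add 'ac' as idx 3
Step 4: w='a' (idx 1), next='a' -> output (1, 'a'), add 'aa' as idx 4
Step 5: w='c' (idx 2), next='a' -> output (2, 'a'), add 'ca' as idx 5
Step 6: w='c' (idx 2), next='c' -> output (2, 'c'), add 'cc' as idx 6
Step 7: w='ca' (idx 5), next='c' -> output (5, 'c'), add 'cac' as idx 7
Step 8: w='c' (idx 2), end of input -> output (2, '')


Encoded: [(0, 'a'), (0, 'c'), (1, 'c'), (1, 'a'), (2, 'a'), (2, 'c'), (5, 'c'), (2, '')]


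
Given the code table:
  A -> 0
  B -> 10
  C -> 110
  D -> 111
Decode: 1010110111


Decoding:
10 -> B
10 -> B
110 -> C
111 -> D


Result: BBCD


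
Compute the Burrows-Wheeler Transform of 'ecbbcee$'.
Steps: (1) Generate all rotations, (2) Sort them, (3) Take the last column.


Rotations (sorted):
  0: $ecbbcee -> last char: e
  1: bbcee$ec -> last char: c
  2: bcee$ecb -> last char: b
  3: cbbcee$e -> last char: e
  4: cee$ecbb -> last char: b
  5: e$ecbbce -> last char: e
  6: ecbbcee$ -> last char: $
  7: ee$ecbbc -> last char: c


BWT = ecbebe$c


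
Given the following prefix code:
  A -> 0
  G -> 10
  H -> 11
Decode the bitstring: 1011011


Decoding step by step:
Bits 10 -> G
Bits 11 -> H
Bits 0 -> A
Bits 11 -> H


Decoded message: GHAH


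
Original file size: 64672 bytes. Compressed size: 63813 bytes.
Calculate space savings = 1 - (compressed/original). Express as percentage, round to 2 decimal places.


ratio = compressed/original = 63813/64672 = 0.986718
savings = 1 - ratio = 1 - 0.986718 = 0.013282
as a percentage: 0.013282 * 100 = 1.33%

Space savings = 1 - 63813/64672 = 1.33%


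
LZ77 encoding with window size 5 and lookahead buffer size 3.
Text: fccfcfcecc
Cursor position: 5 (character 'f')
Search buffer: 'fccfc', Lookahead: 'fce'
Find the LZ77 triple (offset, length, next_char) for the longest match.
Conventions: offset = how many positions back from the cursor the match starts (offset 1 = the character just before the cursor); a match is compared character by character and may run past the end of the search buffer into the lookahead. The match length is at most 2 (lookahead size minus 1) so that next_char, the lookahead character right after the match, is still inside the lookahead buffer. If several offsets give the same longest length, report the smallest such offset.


Try each offset into the search buffer:
  offset=1 (pos 4, char 'c'): match length 0
  offset=2 (pos 3, char 'f'): match length 2
  offset=3 (pos 2, char 'c'): match length 0
  offset=4 (pos 1, char 'c'): match length 0
  offset=5 (pos 0, char 'f'): match length 2
Longest match has length 2, found at offsets 2, 5; take the smallest, offset 2.
next_char = character at position 5 + 2 = 7 -> 'e'

Best match: offset=2, length=2 (matching 'fc' starting at position 3)
LZ77 triple: (2, 2, 'e')


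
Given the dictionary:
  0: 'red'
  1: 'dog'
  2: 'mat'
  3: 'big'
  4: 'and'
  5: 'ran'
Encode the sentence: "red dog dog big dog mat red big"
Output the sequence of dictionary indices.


Look up each word in the dictionary:
  'red' -> 0
  'dog' -> 1
  'dog' -> 1
  'big' -> 3
  'dog' -> 1
  'mat' -> 2
  'red' -> 0
  'big' -> 3

Encoded: [0, 1, 1, 3, 1, 2, 0, 3]


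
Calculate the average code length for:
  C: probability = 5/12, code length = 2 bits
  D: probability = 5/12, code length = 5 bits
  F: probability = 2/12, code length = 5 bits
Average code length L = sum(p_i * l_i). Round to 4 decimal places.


Weighted contributions p_i * l_i:
  C: (5/12) * 2 = 10/12
  D: (5/12) * 5 = 25/12
  F: (2/12) * 5 = 10/12
Sum = (10 + 25 + 10)/12 = 45/12

L = 45/12 = 3.7500 bits/symbol


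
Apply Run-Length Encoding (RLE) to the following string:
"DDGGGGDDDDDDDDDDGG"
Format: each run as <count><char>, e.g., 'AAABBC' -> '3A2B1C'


Scanning runs left to right:
  i=0: run of 'D' x 2 -> '2D'
  i=2: run of 'G' x 4 -> '4G'
  i=6: run of 'D' x 10 -> '10D'
  i=16: run of 'G' x 2 -> '2G'

RLE = 2D4G10D2G


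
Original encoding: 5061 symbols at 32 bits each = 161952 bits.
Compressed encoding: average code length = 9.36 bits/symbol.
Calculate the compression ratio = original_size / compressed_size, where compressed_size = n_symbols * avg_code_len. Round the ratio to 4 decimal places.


original_size = n_symbols * orig_bits = 5061 * 32 = 161952 bits
compressed_size = n_symbols * avg_code_len = 5061 * 9.36 = 47370.96 bits
ratio = original_size / compressed_size = 161952 / 47370.96 = 3.4188

Compression ratio = 3.4188


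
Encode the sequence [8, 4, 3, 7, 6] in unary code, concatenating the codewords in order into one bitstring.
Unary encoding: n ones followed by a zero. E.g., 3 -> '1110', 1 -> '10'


Encode each number as n ones followed by a terminating 0:
  8 -> 111111110 (9 bits)
  4 -> 11110 (5 bits)
  3 -> 1110 (4 bits)
  7 -> 11111110 (8 bits)
  6 -> 1111110 (7 bits)
Total length = 9 + 5 + 4 + 8 + 7 = 33 bits.

Unary([8, 4, 3, 7, 6]) = 111111110111101110111111101111110 (33 bits)


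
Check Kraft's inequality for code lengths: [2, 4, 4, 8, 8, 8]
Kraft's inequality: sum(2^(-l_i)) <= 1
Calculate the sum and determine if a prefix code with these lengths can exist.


Sum = 2^(-2) + 2^(-4) + 2^(-4) + 2^(-8) + 2^(-8) + 2^(-8)
    = 0.25 + 0.0625 + 0.0625 + 0.00390625 + 0.00390625 + 0.00390625
    = 99/256 = 0.38671875
Since 0.38671875 <= 1, Kraft's inequality IS satisfied.
A prefix code with these lengths CAN exist.

Kraft sum = 0.38671875. Satisfied.


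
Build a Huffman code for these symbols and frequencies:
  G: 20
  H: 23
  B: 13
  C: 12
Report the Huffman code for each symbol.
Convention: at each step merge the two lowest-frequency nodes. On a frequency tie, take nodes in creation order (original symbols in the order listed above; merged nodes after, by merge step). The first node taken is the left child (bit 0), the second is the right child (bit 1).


Huffman tree construction:
Step 1: Merge C(12) + B(13) = 25
Step 2: Merge G(20) + H(23) = 43
Step 3: Merge (C+B)(25) + (G+H)(43) = 68
Read each symbol's code off the tree from the root (left child = 0, right child = 1).

Codes:
  G: 10 (length 2)
  H: 11 (length 2)
  B: 01 (length 2)
  C: 00 (length 2)
Average code length: 136/68 = 2.0000 bits/symbol


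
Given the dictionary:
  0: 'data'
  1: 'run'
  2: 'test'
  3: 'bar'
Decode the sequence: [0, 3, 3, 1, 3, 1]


Look up each index in the dictionary:
  0 -> 'data'
  3 -> 'bar'
  3 -> 'bar'
  1 -> 'run'
  3 -> 'bar'
  1 -> 'run'

Decoded: "data bar bar run bar run"


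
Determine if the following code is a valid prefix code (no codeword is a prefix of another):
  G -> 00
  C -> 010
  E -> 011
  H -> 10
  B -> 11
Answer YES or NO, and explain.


Checking each pair (does one codeword prefix another?):
  G='00' vs C='010': no prefix
  G='00' vs E='011': no prefix
  G='00' vs H='10': no prefix
  G='00' vs B='11': no prefix
  C='010' vs G='00': no prefix
  C='010' vs E='011': no prefix
  C='010' vs H='10': no prefix
  C='010' vs B='11': no prefix
  E='011' vs G='00': no prefix
  E='011' vs C='010': no prefix
  E='011' vs H='10': no prefix
  E='011' vs B='11': no prefix
  H='10' vs G='00': no prefix
  H='10' vs C='010': no prefix
  H='10' vs E='011': no prefix
  H='10' vs B='11': no prefix
  B='11' vs G='00': no prefix
  B='11' vs C='010': no prefix
  B='11' vs E='011': no prefix
  B='11' vs H='10': no prefix
No violation found over all pairs.

YES -- this is a valid prefix code. No codeword is a prefix of any other codeword.


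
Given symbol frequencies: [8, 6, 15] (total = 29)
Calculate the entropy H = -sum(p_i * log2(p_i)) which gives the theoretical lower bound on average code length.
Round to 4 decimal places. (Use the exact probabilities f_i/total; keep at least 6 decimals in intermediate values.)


Per-symbol terms -p_i * log2(p_i) with p_i = f_i/29:
  p = 8/29 = 0.275862: log2(p) = -1.857981, -p*log2(p) = 0.512546
  p = 6/29 = 0.206897: log2(p) = -2.273018, -p*log2(p) = 0.470280
  p = 15/29 = 0.517241: log2(p) = -0.951090, -p*log2(p) = 0.491943
H = 0.512546 + 0.470280 + 0.491943 = 1.474769

H = 1.4748 bits/symbol


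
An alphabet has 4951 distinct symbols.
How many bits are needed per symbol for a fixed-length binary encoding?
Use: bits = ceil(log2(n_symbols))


log2(4951) = 12.2735
Bracket: 2^12 = 4096 < 4951 <= 2^13 = 8192
So ceil(log2(4951)) = 13

bits = ceil(log2(4951)) = ceil(12.2735) = 13 bits


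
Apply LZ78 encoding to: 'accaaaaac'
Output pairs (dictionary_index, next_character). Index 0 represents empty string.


LZ78 encoding steps:
Dictionary: {0: ''}
Step 1: w='' (idx 0), next='a' -> output (0, 'a'), add 'a' as idx 1
Step 2: w='' (idx 0), next='c' -> output (0, 'c'), add 'c' as idx 2
Step 3: w='c' (idx 2), next='a' -> output (2, 'a'), add 'ca' as idx 3
Step 4: w='a' (idx 1), next='a' -> output (1, 'a'), add 'aa' as idx 4
Step 5: w='aa' (idx 4), next='c' -> output (4, 'c'), add 'aac' as idx 5


Encoded: [(0, 'a'), (0, 'c'), (2, 'a'), (1, 'a'), (4, 'c')]


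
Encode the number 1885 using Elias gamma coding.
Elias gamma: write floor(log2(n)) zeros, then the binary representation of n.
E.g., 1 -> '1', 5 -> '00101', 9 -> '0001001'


num_bits = floor(log2(1885)) + 1 = 11
leading_zeros = num_bits - 1 = 10
binary(1885) = 11101011101

Elias gamma(1885) = '0000000000' + '11101011101' = 000000000011101011101 (21 bits)


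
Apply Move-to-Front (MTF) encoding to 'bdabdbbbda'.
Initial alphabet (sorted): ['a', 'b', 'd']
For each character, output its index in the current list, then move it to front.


MTF encoding:
'b': index 1 in ['a', 'b', 'd'] -> ['b', 'a', 'd']
'd': index 2 in ['b', 'a', 'd'] -> ['d', 'b', 'a']
'a': index 2 in ['d', 'b', 'a'] -> ['a', 'd', 'b']
'b': index 2 in ['a', 'd', 'b'] -> ['b', 'a', 'd']
'd': index 2 in ['b', 'a', 'd'] -> ['d', 'b', 'a']
'b': index 1 in ['d', 'b', 'a'] -> ['b', 'd', 'a']
'b': index 0 in ['b', 'd', 'a'] -> ['b', 'd', 'a']
'b': index 0 in ['b', 'd', 'a'] -> ['b', 'd', 'a']
'd': index 1 in ['b', 'd', 'a'] -> ['d', 'b', 'a']
'a': index 2 in ['d', 'b', 'a'] -> ['a', 'd', 'b']


Output: [1, 2, 2, 2, 2, 1, 0, 0, 1, 2]


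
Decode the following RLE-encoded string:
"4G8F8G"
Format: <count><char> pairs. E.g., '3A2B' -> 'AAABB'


Expanding each <count><char> pair:
  4G -> 'GGGG'
  8F -> 'FFFFFFFF'
  8G -> 'GGGGGGGG'

Decoded = GGGGFFFFFFFFGGGGGGGG


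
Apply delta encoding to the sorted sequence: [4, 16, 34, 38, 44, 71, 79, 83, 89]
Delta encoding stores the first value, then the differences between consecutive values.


First value: 4
Deltas:
  16 - 4 = 12
  34 - 16 = 18
  38 - 34 = 4
  44 - 38 = 6
  71 - 44 = 27
  79 - 71 = 8
  83 - 79 = 4
  89 - 83 = 6


Delta encoded: [4, 12, 18, 4, 6, 27, 8, 4, 6]


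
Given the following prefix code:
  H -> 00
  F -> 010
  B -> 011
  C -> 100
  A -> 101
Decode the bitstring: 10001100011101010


Decoding step by step:
Bits 100 -> C
Bits 011 -> B
Bits 00 -> H
Bits 011 -> B
Bits 101 -> A
Bits 010 -> F


Decoded message: CBHBAF


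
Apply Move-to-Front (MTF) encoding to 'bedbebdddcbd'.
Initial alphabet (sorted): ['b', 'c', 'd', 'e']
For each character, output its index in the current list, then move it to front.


MTF encoding:
'b': index 0 in ['b', 'c', 'd', 'e'] -> ['b', 'c', 'd', 'e']
'e': index 3 in ['b', 'c', 'd', 'e'] -> ['e', 'b', 'c', 'd']
'd': index 3 in ['e', 'b', 'c', 'd'] -> ['d', 'e', 'b', 'c']
'b': index 2 in ['d', 'e', 'b', 'c'] -> ['b', 'd', 'e', 'c']
'e': index 2 in ['b', 'd', 'e', 'c'] -> ['e', 'b', 'd', 'c']
'b': index 1 in ['e', 'b', 'd', 'c'] -> ['b', 'e', 'd', 'c']
'd': index 2 in ['b', 'e', 'd', 'c'] -> ['d', 'b', 'e', 'c']
'd': index 0 in ['d', 'b', 'e', 'c'] -> ['d', 'b', 'e', 'c']
'd': index 0 in ['d', 'b', 'e', 'c'] -> ['d', 'b', 'e', 'c']
'c': index 3 in ['d', 'b', 'e', 'c'] -> ['c', 'd', 'b', 'e']
'b': index 2 in ['c', 'd', 'b', 'e'] -> ['b', 'c', 'd', 'e']
'd': index 2 in ['b', 'c', 'd', 'e'] -> ['d', 'b', 'c', 'e']


Output: [0, 3, 3, 2, 2, 1, 2, 0, 0, 3, 2, 2]


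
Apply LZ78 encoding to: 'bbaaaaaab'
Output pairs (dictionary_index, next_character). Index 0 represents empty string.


LZ78 encoding steps:
Dictionary: {0: ''}
Step 1: w='' (idx 0), next='b' -> output (0, 'b'), add 'b' as idx 1
Step 2: w='b' (idx 1), next='a' -> output (1, 'a'), add 'ba' as idx 2
Step 3: w='' (idx 0), next='a' -> output (0, 'a'), add 'a' as idx 3
Step 4: w='a' (idx 3), next='a' -> output (3, 'a'), add 'aa' as idx 4
Step 5: w='aa' (idx 4), next='b' -> output (4, 'b'), add 'aab' as idx 5


Encoded: [(0, 'b'), (1, 'a'), (0, 'a'), (3, 'a'), (4, 'b')]


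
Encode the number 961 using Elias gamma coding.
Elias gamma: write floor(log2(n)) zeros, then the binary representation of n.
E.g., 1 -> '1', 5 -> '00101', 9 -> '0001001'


num_bits = floor(log2(961)) + 1 = 10
leading_zeros = num_bits - 1 = 9
binary(961) = 1111000001

Elias gamma(961) = '000000000' + '1111000001' = 0000000001111000001 (19 bits)


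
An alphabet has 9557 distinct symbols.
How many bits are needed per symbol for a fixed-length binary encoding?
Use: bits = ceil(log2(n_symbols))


log2(9557) = 13.2223
Bracket: 2^13 = 8192 < 9557 <= 2^14 = 16384
So ceil(log2(9557)) = 14

bits = ceil(log2(9557)) = ceil(13.2223) = 14 bits


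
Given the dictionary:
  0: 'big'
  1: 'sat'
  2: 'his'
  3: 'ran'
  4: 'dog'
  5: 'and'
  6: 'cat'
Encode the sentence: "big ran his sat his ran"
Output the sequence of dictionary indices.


Look up each word in the dictionary:
  'big' -> 0
  'ran' -> 3
  'his' -> 2
  'sat' -> 1
  'his' -> 2
  'ran' -> 3

Encoded: [0, 3, 2, 1, 2, 3]


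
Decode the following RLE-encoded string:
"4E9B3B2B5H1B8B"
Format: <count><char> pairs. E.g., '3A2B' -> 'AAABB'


Expanding each <count><char> pair:
  4E -> 'EEEE'
  9B -> 'BBBBBBBBB'
  3B -> 'BBB'
  2B -> 'BB'
  5H -> 'HHHHH'
  1B -> 'B'
  8B -> 'BBBBBBBB'

Decoded = EEEEBBBBBBBBBBBBBBHHHHHBBBBBBBBB


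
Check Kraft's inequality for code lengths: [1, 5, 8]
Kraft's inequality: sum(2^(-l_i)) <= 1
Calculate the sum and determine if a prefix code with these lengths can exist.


Sum = 2^(-1) + 2^(-5) + 2^(-8)
    = 0.5 + 0.03125 + 0.00390625
    = 137/256 = 0.53515625
Since 0.53515625 <= 1, Kraft's inequality IS satisfied.
A prefix code with these lengths CAN exist.

Kraft sum = 0.53515625. Satisfied.


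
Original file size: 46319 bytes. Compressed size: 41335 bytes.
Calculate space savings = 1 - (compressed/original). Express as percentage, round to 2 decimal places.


ratio = compressed/original = 41335/46319 = 0.892398
savings = 1 - ratio = 1 - 0.892398 = 0.107602
as a percentage: 0.107602 * 100 = 10.76%

Space savings = 1 - 41335/46319 = 10.76%


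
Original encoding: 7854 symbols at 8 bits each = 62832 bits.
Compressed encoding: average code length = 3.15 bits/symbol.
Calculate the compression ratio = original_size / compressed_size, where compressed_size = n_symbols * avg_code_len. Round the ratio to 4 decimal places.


original_size = n_symbols * orig_bits = 7854 * 8 = 62832 bits
compressed_size = n_symbols * avg_code_len = 7854 * 3.15 = 24740.1 bits
ratio = original_size / compressed_size = 62832 / 24740.1 = 2.5397

Compression ratio = 2.5397


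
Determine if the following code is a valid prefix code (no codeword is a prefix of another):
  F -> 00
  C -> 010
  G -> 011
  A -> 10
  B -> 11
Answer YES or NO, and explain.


Checking each pair (does one codeword prefix another?):
  F='00' vs C='010': no prefix
  F='00' vs G='011': no prefix
  F='00' vs A='10': no prefix
  F='00' vs B='11': no prefix
  C='010' vs F='00': no prefix
  C='010' vs G='011': no prefix
  C='010' vs A='10': no prefix
  C='010' vs B='11': no prefix
  G='011' vs F='00': no prefix
  G='011' vs C='010': no prefix
  G='011' vs A='10': no prefix
  G='011' vs B='11': no prefix
  A='10' vs F='00': no prefix
  A='10' vs C='010': no prefix
  A='10' vs G='011': no prefix
  A='10' vs B='11': no prefix
  B='11' vs F='00': no prefix
  B='11' vs C='010': no prefix
  B='11' vs G='011': no prefix
  B='11' vs A='10': no prefix
No violation found over all pairs.

YES -- this is a valid prefix code. No codeword is a prefix of any other codeword.


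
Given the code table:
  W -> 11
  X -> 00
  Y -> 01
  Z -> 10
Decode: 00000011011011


Decoding:
00 -> X
00 -> X
00 -> X
11 -> W
01 -> Y
10 -> Z
11 -> W


Result: XXXWYZW


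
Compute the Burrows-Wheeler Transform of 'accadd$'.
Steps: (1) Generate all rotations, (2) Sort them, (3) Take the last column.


Rotations (sorted):
  0: $accadd -> last char: d
  1: accadd$ -> last char: $
  2: add$acc -> last char: c
  3: cadd$ac -> last char: c
  4: ccadd$a -> last char: a
  5: d$accad -> last char: d
  6: dd$acca -> last char: a


BWT = d$ccada


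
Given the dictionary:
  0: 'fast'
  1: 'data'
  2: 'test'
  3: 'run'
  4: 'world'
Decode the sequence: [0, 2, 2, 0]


Look up each index in the dictionary:
  0 -> 'fast'
  2 -> 'test'
  2 -> 'test'
  0 -> 'fast'

Decoded: "fast test test fast"


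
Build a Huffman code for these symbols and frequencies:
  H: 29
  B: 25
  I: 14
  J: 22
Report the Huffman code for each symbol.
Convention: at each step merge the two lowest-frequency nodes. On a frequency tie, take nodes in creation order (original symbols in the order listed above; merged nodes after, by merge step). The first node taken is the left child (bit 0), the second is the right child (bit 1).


Huffman tree construction:
Step 1: Merge I(14) + J(22) = 36
Step 2: Merge B(25) + H(29) = 54
Step 3: Merge (I+J)(36) + (B+H)(54) = 90
Read each symbol's code off the tree from the root (left child = 0, right child = 1).

Codes:
  H: 11 (length 2)
  B: 10 (length 2)
  I: 00 (length 2)
  J: 01 (length 2)
Average code length: 180/90 = 2.0000 bits/symbol


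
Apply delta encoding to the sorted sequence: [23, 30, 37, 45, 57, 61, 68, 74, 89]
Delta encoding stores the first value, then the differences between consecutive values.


First value: 23
Deltas:
  30 - 23 = 7
  37 - 30 = 7
  45 - 37 = 8
  57 - 45 = 12
  61 - 57 = 4
  68 - 61 = 7
  74 - 68 = 6
  89 - 74 = 15


Delta encoded: [23, 7, 7, 8, 12, 4, 7, 6, 15]


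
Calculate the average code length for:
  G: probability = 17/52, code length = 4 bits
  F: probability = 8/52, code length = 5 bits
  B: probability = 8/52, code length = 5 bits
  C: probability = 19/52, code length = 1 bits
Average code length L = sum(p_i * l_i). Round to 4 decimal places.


Weighted contributions p_i * l_i:
  G: (17/52) * 4 = 68/52
  F: (8/52) * 5 = 40/52
  B: (8/52) * 5 = 40/52
  C: (19/52) * 1 = 19/52
Sum = (68 + 40 + 40 + 19)/52 = 167/52

L = 167/52 = 3.2115 bits/symbol


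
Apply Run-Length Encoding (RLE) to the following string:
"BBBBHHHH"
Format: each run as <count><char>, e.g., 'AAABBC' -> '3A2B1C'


Scanning runs left to right:
  i=0: run of 'B' x 4 -> '4B'
  i=4: run of 'H' x 4 -> '4H'

RLE = 4B4H


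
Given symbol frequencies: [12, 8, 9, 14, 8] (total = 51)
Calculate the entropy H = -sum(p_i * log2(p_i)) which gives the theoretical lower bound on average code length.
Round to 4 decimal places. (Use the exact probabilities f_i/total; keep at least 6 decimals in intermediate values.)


Per-symbol terms -p_i * log2(p_i) with p_i = f_i/51:
  p = 12/51 = 0.235294: log2(p) = -2.087463, -p*log2(p) = 0.491168
  p = 8/51 = 0.156863: log2(p) = -2.672425, -p*log2(p) = 0.419204
  p = 9/51 = 0.176471: log2(p) = -2.502500, -p*log2(p) = 0.441618
  p = 14/51 = 0.274510: log2(p) = -1.865070, -p*log2(p) = 0.511980
  p = 8/51 = 0.156863: log2(p) = -2.672425, -p*log2(p) = 0.419204
H = 0.491168 + 0.419204 + 0.441618 + 0.511980 + 0.419204 = 2.283174

H = 2.2832 bits/symbol


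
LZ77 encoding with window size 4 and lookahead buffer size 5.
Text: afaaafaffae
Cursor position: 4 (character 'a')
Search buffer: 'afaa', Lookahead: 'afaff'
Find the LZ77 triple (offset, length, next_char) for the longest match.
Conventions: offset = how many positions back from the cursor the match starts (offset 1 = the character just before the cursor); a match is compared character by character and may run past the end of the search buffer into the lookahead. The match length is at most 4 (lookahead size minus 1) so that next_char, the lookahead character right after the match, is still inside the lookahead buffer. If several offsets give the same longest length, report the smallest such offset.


Try each offset into the search buffer:
  offset=1 (pos 3, char 'a'): match length 1
  offset=2 (pos 2, char 'a'): match length 1
  offset=3 (pos 1, char 'f'): match length 0
  offset=4 (pos 0, char 'a'): match length 3
Longest match has length 3 at offset 4.
next_char = character at position 4 + 3 = 7 -> 'f'

Best match: offset=4, length=3 (matching 'afa' starting at position 0)
LZ77 triple: (4, 3, 'f')
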